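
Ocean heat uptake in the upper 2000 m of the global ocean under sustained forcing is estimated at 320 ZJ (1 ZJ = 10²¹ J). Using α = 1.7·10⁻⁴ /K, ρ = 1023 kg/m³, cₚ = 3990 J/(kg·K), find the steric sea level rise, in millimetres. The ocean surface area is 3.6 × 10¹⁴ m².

37.0 mm

Per unit area: Q = 320×10²¹ / (3.6×10¹⁴) ≈ 8.889×10⁸ J/m²
Δh = αQ/(ρcₚ) = 1.7×10⁻⁴ × 8.889×10⁸ / (1023 × 3990) ≈ 0.037021 m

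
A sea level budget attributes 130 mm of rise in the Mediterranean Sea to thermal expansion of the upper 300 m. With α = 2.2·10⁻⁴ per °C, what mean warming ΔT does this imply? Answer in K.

ΔT ≈ 2.0 K

ΔT = Δh/(αH) = 0.13 / (2.2×10⁻⁴ × 300) ≈ 1.970 K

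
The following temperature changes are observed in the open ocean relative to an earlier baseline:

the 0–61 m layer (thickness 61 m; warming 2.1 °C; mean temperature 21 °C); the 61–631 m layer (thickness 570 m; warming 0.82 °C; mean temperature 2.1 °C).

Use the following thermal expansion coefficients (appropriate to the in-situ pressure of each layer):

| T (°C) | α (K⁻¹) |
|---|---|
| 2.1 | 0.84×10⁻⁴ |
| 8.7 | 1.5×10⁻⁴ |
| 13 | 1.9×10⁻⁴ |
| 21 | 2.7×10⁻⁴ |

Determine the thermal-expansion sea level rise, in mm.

Layer 1 at 21 °C → α = 2.7×10⁻⁴ K⁻¹
Layer 2 at 2.1 °C → α = 0.84×10⁻⁴ K⁻¹
61 × 2.7×10⁻⁴ × 2.1 = 0.034587 m
0.84×10⁻⁴ × 0.82 × 570 = 0.0392616 m
Δh = 0.034587 + 0.0392616 = 0.0738486 m

Δh ≈ 73.8 mm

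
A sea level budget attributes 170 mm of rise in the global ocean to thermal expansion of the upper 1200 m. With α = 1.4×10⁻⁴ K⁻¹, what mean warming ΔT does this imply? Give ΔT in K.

ΔT = Δh/(αH) = 0.17 / (1.4×10⁻⁴ × 1200) ≈ 1.012 K

about 1.01 K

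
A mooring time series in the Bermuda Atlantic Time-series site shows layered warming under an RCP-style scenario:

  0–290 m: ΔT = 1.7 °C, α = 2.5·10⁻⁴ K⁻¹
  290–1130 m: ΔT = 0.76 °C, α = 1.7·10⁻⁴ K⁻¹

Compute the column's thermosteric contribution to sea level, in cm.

0–290 m: 1.7 × 2.5×10⁻⁴ × 290 = 0.12325 m
840 × 0.76 × 1.7×10⁻⁴ = 0.108528 m
Δh = 0.12325 + 0.108528 = 0.231778 m

23.2 cm of thermosteric rise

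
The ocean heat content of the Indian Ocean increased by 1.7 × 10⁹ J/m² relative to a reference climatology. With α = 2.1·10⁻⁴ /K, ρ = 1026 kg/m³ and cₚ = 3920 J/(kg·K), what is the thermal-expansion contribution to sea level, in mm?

Δh = αQ/(ρcₚ) = 2.1×10⁻⁴ × 1.7×10⁹ / (1026 × 3920) ≈ 0.088764 m

89 mm of thermosteric rise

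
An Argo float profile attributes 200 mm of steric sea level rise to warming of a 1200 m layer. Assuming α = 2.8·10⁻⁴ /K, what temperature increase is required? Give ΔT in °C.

0.60 °C

ΔT = Δh/(αH) = 0.2 / (2.8×10⁻⁴ × 1200) ≈ 0.5952 °C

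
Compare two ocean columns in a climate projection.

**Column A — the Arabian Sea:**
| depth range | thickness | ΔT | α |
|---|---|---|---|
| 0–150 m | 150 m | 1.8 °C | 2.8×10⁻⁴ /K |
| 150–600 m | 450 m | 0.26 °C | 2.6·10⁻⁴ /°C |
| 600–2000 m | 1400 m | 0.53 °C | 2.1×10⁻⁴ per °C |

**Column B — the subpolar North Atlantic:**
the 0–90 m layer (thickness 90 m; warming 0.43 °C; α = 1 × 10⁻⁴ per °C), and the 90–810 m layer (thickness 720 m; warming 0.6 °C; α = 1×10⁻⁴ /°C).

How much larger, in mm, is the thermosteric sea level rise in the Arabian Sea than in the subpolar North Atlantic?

A 0–150 m: 150 × 2.8×10⁻⁴ × 1.8 = 0.07560 m
A 0.26 × 2.6×10⁻⁴ × 450 = 0.03042 m
A 600–2000 m: 1400 × 0.53 × 2.1×10⁻⁴ = 0.15582 m
A total: 0.26184 m
B Layer 1: 0.43 × 90 × 1×10⁻⁴ = 0.00387 m
B 90–810 m: 1×10⁻⁴ × 0.6 × 720 = 0.04320 m
B total: 0.04707 m
Difference: 0.26184 − 0.04707 = 0.21477 m

210 mm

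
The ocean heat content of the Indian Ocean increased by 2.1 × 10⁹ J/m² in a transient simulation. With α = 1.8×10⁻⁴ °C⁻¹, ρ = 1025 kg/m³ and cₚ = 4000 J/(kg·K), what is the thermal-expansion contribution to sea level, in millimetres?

Δh = αQ/(ρcₚ) = 1.8×10⁻⁴ × 2.1×10⁹ / (1025 × 4000) ≈ 0.092195 m

about 92.2 mm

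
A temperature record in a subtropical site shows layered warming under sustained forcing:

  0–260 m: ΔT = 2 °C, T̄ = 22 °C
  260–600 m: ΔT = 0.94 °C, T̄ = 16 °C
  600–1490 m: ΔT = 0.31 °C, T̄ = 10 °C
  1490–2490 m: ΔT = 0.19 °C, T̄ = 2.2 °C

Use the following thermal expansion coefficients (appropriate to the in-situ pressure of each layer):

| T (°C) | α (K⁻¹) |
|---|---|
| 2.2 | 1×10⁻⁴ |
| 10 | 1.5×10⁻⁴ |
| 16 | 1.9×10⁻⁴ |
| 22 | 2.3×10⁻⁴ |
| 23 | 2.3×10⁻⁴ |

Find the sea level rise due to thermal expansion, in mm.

Layer 1 at 22 °C → α = 2.3×10⁻⁴ K⁻¹
Layer 2 at 16 °C → α = 1.9×10⁻⁴ K⁻¹
Layer 3 at 10 °C → α = 1.5×10⁻⁴ K⁻¹
Layer 4 at 2.2 °C → α = 1×10⁻⁴ K⁻¹
2.3×10⁻⁴ × 2 × 260 = 0.11960 m
Layer 2: 0.94 × 340 × 1.9×10⁻⁴ = 0.060724 m
600–1490 m: 1.5×10⁻⁴ × 0.31 × 890 = 0.041385 m
1×10⁻⁴ × 1000 × 0.19 = 0.01900 m
Δh = 0.11960 + 0.060724 + 0.041385 + 0.01900 = 0.240709 m ≈ 241 mm

Δh = 241 mm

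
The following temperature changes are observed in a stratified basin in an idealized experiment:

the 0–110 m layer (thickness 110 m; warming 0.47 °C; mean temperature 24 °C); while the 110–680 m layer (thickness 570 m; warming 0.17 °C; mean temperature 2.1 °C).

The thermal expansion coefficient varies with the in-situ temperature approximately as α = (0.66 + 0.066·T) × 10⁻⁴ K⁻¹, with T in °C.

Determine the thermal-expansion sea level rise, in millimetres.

Δh = 19.3 mm

Layer 1: α = (0.66 + 0.066×24)×10⁻⁴ = 2.244×10⁻⁴ K⁻¹
Layer 2: α = (0.66 + 0.066×2.1)×10⁻⁴ = 0.7986×10⁻⁴ K⁻¹
0–110 m: 2.244×10⁻⁴ × 0.47 × 110 = 0.01160148 m
110–680 m: 0.17 × 570 × 0.7986×10⁻⁴ = 0.007738434 m
Δh = 0.01160148 + 0.007738434 = 0.019339914 m ≈ 19.3 mm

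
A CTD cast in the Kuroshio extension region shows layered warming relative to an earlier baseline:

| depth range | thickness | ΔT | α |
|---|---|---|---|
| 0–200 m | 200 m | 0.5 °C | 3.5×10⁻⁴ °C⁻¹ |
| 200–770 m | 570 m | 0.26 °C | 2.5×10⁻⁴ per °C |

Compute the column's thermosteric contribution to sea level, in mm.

Δh ≈ 72.1 mm

0–200 m: 3.5×10⁻⁴ × 200 × 0.5 = 0.03500 m
Layer 2: 570 × 0.26 × 2.5×10⁻⁴ = 0.03705 m
Δh = 0.03500 + 0.03705 = 0.07205 m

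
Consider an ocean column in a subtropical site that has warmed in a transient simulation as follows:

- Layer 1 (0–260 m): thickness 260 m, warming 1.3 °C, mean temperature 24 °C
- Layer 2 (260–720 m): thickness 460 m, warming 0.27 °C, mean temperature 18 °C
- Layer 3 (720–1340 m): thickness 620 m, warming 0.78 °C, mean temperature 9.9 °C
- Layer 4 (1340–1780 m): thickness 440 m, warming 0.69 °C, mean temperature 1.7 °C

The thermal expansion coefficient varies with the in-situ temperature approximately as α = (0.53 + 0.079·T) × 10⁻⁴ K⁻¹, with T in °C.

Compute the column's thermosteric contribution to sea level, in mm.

190 mm

Layer 1: α = (0.53 + 0.079×24)×10⁻⁴ = 2.426×10⁻⁴ K⁻¹
Layer 2: α = (0.53 + 0.079×18)×10⁻⁴ = 1.952×10⁻⁴ K⁻¹
Layer 3: α = (0.53 + 0.079×9.9)×10⁻⁴ = 1.3121×10⁻⁴ K⁻¹
Layer 4: α = (0.53 + 0.079×1.7)×10⁻⁴ = 0.6643×10⁻⁴ K⁻¹
0–260 m: 2.426×10⁻⁴ × 1.3 × 260 = 0.0819988 m
260–720 m: 1.952×10⁻⁴ × 0.27 × 460 = 0.02424384 m
720–1340 m: 620 × 0.78 × 1.3121×10⁻⁴ = 0.063453156 m
Layer 4: 440 × 0.6643×10⁻⁴ × 0.69 = 0.020168148 m
Δh = 0.0819988 + 0.02424384 + 0.063453156 + 0.020168148 = 0.189863944 m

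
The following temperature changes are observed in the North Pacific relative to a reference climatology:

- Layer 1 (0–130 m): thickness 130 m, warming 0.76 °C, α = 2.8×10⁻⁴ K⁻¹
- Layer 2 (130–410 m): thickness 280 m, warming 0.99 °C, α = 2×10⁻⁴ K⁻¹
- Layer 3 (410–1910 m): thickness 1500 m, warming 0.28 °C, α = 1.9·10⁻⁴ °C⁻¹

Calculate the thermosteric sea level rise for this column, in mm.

Layer 1: 130 × 2.8×10⁻⁴ × 0.76 = 0.027664 m
130–410 m: 280 × 2×10⁻⁴ × 0.99 = 0.05544 m
0.28 × 1500 × 1.9×10⁻⁴ = 0.07980 m
Δh = 0.027664 + 0.05544 + 0.07980 = 0.162904 m

163 mm of thermosteric rise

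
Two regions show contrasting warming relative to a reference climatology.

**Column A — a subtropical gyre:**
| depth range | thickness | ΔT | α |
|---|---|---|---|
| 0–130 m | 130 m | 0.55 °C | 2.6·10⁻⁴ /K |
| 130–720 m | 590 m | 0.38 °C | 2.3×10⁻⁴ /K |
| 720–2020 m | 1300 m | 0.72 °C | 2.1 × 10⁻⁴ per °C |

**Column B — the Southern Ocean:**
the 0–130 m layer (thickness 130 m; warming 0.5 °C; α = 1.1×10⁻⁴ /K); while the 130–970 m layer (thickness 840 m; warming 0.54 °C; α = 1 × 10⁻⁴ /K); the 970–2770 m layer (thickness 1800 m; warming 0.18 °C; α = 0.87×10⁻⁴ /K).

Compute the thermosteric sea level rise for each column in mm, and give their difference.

Δh_A ≈ 270 mm, Δh_B ≈ 81 mm; difference ≈ 190 mm

A 2.6×10⁻⁴ × 130 × 0.55 = 0.01859 m
A 130–720 m: 0.38 × 2.3×10⁻⁴ × 590 = 0.051566 m
A 1300 × 2.1×10⁻⁴ × 0.72 = 0.19656 m
A total: 0.266716 m
B Layer 1: 0.5 × 130 × 1.1×10⁻⁴ = 0.00715 m
B 1×10⁻⁴ × 840 × 0.54 = 0.04536 m
B 0.18 × 0.87×10⁻⁴ × 1800 = 0.028188 m
B total: 0.080698 m
Difference: 0.266716 − 0.080698 = 0.186018 m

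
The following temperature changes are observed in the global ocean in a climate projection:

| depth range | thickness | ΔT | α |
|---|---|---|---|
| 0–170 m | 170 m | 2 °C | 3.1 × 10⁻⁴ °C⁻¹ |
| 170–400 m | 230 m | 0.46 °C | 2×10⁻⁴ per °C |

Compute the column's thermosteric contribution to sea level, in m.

Δh = 0.127 m

2 × 170 × 3.1×10⁻⁴ = 0.10540 m
170–400 m: 2×10⁻⁴ × 0.46 × 230 = 0.02116 m
Δh = 0.10540 + 0.02116 = 0.12656 m ≈ 0.127 m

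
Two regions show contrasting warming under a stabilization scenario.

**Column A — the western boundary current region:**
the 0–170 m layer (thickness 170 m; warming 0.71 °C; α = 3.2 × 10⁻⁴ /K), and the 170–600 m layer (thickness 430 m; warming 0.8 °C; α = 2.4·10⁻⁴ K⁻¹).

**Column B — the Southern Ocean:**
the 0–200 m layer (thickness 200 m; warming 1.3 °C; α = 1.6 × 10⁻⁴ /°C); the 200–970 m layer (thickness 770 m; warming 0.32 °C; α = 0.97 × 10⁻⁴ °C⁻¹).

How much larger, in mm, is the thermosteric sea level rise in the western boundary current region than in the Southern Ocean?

55.7 mm larger

A Layer 1: 3.2×10⁻⁴ × 170 × 0.71 = 0.038624 m
A Layer 2: 430 × 0.8 × 2.4×10⁻⁴ = 0.08256 m
A total: 0.121184 m
B Layer 1: 1.3 × 1.6×10⁻⁴ × 200 = 0.04160 m
B 770 × 0.32 × 0.97×10⁻⁴ = 0.0239008 m
B total: 0.0655008 m
Difference: 0.121184 − 0.0655008 = 0.0556832 m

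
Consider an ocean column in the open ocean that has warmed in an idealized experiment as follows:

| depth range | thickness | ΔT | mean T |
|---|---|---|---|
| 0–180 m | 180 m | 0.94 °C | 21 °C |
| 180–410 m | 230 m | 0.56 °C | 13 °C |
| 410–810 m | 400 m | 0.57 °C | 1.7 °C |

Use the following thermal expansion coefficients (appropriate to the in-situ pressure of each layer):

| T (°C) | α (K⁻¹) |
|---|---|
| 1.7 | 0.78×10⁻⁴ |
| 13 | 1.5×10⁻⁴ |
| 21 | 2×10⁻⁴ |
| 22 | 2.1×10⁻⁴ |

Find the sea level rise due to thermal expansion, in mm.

Layer 1 at 21 °C → α = 2×10⁻⁴ K⁻¹
Layer 2 at 13 °C → α = 1.5×10⁻⁴ K⁻¹
Layer 3 at 1.7 °C → α = 0.78×10⁻⁴ K⁻¹
0–180 m: 0.94 × 180 × 2×10⁻⁴ = 0.03384 m
180–410 m: 1.5×10⁻⁴ × 230 × 0.56 = 0.01932 m
400 × 0.57 × 0.78×10⁻⁴ = 0.017784 m
Δh = 0.03384 + 0.01932 + 0.017784 = 0.070944 m

Δh ≈ 70.9 mm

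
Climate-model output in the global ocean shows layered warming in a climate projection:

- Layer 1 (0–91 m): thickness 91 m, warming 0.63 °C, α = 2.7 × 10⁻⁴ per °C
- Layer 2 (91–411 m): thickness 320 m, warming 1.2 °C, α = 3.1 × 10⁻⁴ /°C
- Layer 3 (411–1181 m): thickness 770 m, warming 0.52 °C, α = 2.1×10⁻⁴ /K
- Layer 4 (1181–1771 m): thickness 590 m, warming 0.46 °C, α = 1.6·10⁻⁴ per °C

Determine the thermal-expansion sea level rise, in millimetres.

0–91 m: 0.63 × 2.7×10⁻⁴ × 91 = 0.0154791 m
320 × 3.1×10⁻⁴ × 1.2 = 0.11904 m
2.1×10⁻⁴ × 0.52 × 770 = 0.084084 m
0.46 × 590 × 1.6×10⁻⁴ = 0.043424 m
Δh = 0.0154791 + 0.11904 + 0.084084 + 0.043424 = 0.2620271 m

262 mm of thermosteric rise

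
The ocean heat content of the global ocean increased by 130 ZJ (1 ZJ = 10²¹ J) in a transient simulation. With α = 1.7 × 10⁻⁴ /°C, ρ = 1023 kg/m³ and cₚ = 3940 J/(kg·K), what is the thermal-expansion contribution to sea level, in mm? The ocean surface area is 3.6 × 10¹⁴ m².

Per unit area: Q = 130×10²¹ / (3.6×10¹⁴) ≈ 3.611×10⁸ J/m²
Δh = αQ/(ρcₚ) = 1.7×10⁻⁴ × 3.611×10⁸ / (1023 × 3940) ≈ 0.01523 m

Δh = 15.2 mm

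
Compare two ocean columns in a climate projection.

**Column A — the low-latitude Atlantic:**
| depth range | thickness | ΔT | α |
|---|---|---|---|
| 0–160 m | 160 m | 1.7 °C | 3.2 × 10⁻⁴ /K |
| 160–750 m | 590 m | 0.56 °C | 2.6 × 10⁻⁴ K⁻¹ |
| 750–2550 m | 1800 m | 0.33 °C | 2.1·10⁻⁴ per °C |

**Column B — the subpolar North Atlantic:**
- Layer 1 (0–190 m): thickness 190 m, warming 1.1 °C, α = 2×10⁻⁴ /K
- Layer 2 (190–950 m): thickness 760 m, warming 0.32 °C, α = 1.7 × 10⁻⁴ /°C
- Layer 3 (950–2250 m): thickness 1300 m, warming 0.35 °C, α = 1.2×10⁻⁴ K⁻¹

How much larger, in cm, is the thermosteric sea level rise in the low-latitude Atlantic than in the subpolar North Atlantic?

A 160 × 3.2×10⁻⁴ × 1.7 = 0.08704 m
A Layer 2: 0.56 × 2.6×10⁻⁴ × 590 = 0.085904 m
A 2.1×10⁻⁴ × 1800 × 0.33 = 0.12474 m
A total: 0.297684 m
B 0–190 m: 190 × 1.1 × 2×10⁻⁴ = 0.04180 m
B 190–950 m: 760 × 0.32 × 1.7×10⁻⁴ = 0.041344 m
B 950–2250 m: 1.2×10⁻⁴ × 0.35 × 1300 = 0.05460 m
B total: 0.137744 m
Difference: 0.297684 − 0.137744 = 0.15994 m

Δh_A − Δh_B ≈ 16.0 cm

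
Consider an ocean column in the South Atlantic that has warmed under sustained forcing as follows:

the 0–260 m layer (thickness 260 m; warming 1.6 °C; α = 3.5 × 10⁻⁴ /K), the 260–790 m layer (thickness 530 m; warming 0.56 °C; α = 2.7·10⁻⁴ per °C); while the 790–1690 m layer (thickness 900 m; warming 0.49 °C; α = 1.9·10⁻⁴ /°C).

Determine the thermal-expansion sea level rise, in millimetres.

Δh = 310 mm

0–260 m: 3.5×10⁻⁴ × 1.6 × 260 = 0.14560 m
260–790 m: 2.7×10⁻⁴ × 530 × 0.56 = 0.080136 m
Layer 3: 0.49 × 900 × 1.9×10⁻⁴ = 0.08379 m
Δh = 0.14560 + 0.080136 + 0.08379 = 0.309526 m ≈ 310 mm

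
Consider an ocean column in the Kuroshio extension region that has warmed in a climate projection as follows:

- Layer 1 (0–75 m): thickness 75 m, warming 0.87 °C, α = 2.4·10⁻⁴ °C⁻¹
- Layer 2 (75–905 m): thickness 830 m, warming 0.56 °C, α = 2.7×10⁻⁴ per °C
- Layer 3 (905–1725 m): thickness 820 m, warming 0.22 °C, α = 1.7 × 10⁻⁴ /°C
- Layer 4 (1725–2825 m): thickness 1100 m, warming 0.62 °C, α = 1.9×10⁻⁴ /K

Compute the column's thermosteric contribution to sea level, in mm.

0–75 m: 2.4×10⁻⁴ × 0.87 × 75 = 0.01566 m
75–905 m: 830 × 2.7×10⁻⁴ × 0.56 = 0.125496 m
1.7×10⁻⁴ × 820 × 0.22 = 0.030668 m
1.9×10⁻⁴ × 0.62 × 1100 = 0.12958 m
Δh = 0.01566 + 0.125496 + 0.030668 + 0.12958 = 0.301404 m

301 mm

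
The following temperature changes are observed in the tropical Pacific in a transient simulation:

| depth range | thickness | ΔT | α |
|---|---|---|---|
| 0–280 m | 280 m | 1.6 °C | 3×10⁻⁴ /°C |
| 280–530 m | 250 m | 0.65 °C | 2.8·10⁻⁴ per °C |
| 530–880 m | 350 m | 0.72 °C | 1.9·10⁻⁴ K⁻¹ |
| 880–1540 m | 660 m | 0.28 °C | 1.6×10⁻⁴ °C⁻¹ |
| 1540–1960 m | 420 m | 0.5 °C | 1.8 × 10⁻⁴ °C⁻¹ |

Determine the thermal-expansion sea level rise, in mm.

Δh = 295 mm

0–280 m: 280 × 3×10⁻⁴ × 1.6 = 0.13440 m
280–530 m: 0.65 × 2.8×10⁻⁴ × 250 = 0.04550 m
1.9×10⁻⁴ × 0.72 × 350 = 0.04788 m
880–1540 m: 0.28 × 1.6×10⁻⁴ × 660 = 0.029568 m
Layer 5: 1.8×10⁻⁴ × 420 × 0.5 = 0.03780 m
Δh = 0.13440 + 0.04550 + 0.04788 + 0.029568 + 0.03780 = 0.295148 m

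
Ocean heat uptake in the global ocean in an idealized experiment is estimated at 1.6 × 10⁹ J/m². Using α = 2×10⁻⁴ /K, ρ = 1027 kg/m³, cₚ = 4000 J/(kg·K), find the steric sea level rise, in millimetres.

77.9 mm

Δh = αQ/(ρcₚ) = 2×10⁻⁴ × 1.6×10⁹ / (1027 × 4000) ≈ 0.077897 m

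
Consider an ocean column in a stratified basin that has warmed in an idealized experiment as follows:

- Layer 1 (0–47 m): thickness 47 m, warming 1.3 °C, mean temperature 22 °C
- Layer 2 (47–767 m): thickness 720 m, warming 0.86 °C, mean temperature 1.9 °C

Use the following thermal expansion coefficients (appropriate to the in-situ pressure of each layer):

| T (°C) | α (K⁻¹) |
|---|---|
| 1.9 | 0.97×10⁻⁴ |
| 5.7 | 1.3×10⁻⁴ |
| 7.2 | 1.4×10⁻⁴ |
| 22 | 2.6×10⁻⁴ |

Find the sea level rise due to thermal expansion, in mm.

Layer 1 at 22 °C → α = 2.6×10⁻⁴ K⁻¹
Layer 2 at 1.9 °C → α = 0.97×10⁻⁴ K⁻¹
0–47 m: 47 × 2.6×10⁻⁴ × 1.3 = 0.015886 m
0.86 × 0.97×10⁻⁴ × 720 = 0.0600624 m
Δh = 0.015886 + 0.0600624 = 0.0759484 m

75.9 mm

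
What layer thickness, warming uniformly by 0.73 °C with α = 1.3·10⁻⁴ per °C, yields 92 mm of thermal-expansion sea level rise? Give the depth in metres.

H = Δh/(αΔT) = 0.092 / (1.3×10⁻⁴ × 0.73) ≈ 969.4 m

H ≈ 969 m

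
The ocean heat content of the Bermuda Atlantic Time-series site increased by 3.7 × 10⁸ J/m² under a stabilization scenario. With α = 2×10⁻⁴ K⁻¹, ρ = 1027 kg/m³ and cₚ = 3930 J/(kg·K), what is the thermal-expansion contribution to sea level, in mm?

Δh = αQ/(ρcₚ) = 2×10⁻⁴ × 3.7×10⁸ / (1027 × 3930) ≈ 0.018334 m

18.3 mm of thermosteric rise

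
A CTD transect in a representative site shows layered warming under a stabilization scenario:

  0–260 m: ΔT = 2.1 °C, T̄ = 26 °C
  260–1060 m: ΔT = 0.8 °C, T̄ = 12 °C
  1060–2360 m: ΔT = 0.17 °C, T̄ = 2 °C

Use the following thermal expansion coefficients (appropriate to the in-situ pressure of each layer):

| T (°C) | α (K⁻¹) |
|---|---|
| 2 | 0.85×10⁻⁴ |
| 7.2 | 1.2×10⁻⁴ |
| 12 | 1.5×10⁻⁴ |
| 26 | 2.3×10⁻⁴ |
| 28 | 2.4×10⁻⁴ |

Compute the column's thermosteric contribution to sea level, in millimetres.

240 mm of thermosteric rise

Layer 1 at 26 °C → α = 2.3×10⁻⁴ K⁻¹
Layer 2 at 12 °C → α = 1.5×10⁻⁴ K⁻¹
Layer 3 at 2 °C → α = 0.85×10⁻⁴ K⁻¹
Layer 1: 2.3×10⁻⁴ × 2.1 × 260 = 0.12558 m
1.5×10⁻⁴ × 800 × 0.8 = 0.09600 m
Layer 3: 0.85×10⁻⁴ × 1300 × 0.17 = 0.018785 m
Δh = 0.12558 + 0.09600 + 0.018785 = 0.240365 m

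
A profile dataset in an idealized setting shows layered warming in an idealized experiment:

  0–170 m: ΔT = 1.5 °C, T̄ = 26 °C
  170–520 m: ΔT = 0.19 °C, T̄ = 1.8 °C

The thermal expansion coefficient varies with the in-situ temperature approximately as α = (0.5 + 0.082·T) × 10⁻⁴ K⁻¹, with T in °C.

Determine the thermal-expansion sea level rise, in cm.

7.1 cm of thermosteric rise

Layer 1: α = (0.5 + 0.082×26)×10⁻⁴ = 2.632×10⁻⁴ K⁻¹
Layer 2: α = (0.5 + 0.082×1.8)×10⁻⁴ = 0.6476×10⁻⁴ K⁻¹
0–170 m: 170 × 1.5 × 2.632×10⁻⁴ = 0.067116 m
170–520 m: 350 × 0.19 × 0.6476×10⁻⁴ = 0.00430654 m
Δh = 0.067116 + 0.00430654 = 0.07142254 m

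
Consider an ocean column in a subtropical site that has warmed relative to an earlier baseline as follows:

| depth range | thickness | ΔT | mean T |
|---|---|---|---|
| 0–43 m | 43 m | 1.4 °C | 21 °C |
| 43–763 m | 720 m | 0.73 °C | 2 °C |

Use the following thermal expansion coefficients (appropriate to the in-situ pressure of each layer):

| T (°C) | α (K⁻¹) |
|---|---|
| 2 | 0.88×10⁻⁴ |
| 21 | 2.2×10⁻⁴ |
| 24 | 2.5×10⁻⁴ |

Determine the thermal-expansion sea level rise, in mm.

Layer 1 at 21 °C → α = 2.2×10⁻⁴ K⁻¹
Layer 2 at 2 °C → α = 0.88×10⁻⁴ K⁻¹
Layer 1: 1.4 × 2.2×10⁻⁴ × 43 = 0.013244 m
Layer 2: 720 × 0.73 × 0.88×10⁻⁴ = 0.0462528 m
Δh = 0.013244 + 0.0462528 = 0.0594968 m ≈ 59.5 mm

Δh = 59.5 mm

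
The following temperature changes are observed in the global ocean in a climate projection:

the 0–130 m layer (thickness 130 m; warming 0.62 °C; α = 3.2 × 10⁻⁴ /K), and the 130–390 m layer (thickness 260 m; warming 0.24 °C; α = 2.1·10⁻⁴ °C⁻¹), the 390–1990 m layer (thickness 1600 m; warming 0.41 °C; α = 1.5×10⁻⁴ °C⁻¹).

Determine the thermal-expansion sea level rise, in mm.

about 137 mm

Layer 1: 130 × 3.2×10⁻⁴ × 0.62 = 0.025792 m
0.24 × 260 × 2.1×10⁻⁴ = 0.013104 m
0.41 × 1.5×10⁻⁴ × 1600 = 0.09840 m
Δh = 0.025792 + 0.013104 + 0.09840 = 0.137296 m ≈ 137 mm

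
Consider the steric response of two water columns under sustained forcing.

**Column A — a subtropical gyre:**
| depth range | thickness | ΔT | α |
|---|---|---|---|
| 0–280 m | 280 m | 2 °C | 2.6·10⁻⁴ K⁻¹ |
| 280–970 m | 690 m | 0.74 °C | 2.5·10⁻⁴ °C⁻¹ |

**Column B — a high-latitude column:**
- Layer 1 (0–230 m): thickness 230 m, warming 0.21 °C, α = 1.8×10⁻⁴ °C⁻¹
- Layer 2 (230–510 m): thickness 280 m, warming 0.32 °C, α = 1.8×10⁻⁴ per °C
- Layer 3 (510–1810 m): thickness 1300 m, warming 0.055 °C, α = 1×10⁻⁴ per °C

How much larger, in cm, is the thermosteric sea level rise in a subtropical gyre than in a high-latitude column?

A 2.6×10⁻⁴ × 2 × 280 = 0.14560 m
A 280–970 m: 690 × 2.5×10⁻⁴ × 0.74 = 0.12765 m
A total: 0.27325 m
B Layer 1: 1.8×10⁻⁴ × 0.21 × 230 = 0.008694 m
B 280 × 1.8×10⁻⁴ × 0.32 = 0.016128 m
B 510–1810 m: 1×10⁻⁴ × 0.055 × 1300 = 0.00715 m
B total: 0.031972 m
Difference: 0.27325 − 0.031972 = 0.241278 m

Δh_A − Δh_B ≈ 24 cm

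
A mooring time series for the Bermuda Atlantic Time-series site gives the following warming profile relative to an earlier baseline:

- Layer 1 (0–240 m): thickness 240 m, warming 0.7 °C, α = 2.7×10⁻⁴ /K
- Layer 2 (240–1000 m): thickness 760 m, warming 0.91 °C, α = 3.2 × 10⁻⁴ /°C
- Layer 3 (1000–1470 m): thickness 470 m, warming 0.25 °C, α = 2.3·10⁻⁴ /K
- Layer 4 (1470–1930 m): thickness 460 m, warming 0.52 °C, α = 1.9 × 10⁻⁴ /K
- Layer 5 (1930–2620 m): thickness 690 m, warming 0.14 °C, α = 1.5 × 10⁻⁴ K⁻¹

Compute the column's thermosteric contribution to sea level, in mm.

0–240 m: 2.7×10⁻⁴ × 0.7 × 240 = 0.04536 m
Layer 2: 3.2×10⁻⁴ × 0.91 × 760 = 0.221312 m
1000–1470 m: 470 × 2.3×10⁻⁴ × 0.25 = 0.027025 m
Layer 4: 0.52 × 1.9×10⁻⁴ × 460 = 0.045448 m
1930–2620 m: 0.14 × 1.5×10⁻⁴ × 690 = 0.01449 m
Δh = 0.04536 + 0.221312 + 0.027025 + 0.045448 + 0.01449 = 0.353635 m

Δh ≈ 350 mm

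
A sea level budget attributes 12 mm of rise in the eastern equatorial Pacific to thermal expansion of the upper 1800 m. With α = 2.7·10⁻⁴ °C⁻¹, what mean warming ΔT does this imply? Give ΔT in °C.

about 0.025 °C

ΔT = Δh/(αH) = 0.012 / (2.7×10⁻⁴ × 1800) ≈ 0.02469 °C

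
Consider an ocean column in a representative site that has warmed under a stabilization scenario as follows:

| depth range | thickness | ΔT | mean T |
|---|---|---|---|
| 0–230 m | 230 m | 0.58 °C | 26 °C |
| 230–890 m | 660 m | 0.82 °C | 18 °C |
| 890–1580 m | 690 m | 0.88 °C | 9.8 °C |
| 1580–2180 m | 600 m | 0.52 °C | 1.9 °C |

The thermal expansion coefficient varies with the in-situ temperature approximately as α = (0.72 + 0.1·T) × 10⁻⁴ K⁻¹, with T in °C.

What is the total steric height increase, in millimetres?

Layer 1: α = (0.72 + 0.1×26)×10⁻⁴ = 3.32×10⁻⁴ K⁻¹
Layer 2: α = (0.72 + 0.1×18)×10⁻⁴ = 2.52×10⁻⁴ K⁻¹
Layer 3: α = (0.72 + 0.1×9.8)×10⁻⁴ = 1.7×10⁻⁴ K⁻¹
Layer 4: α = (0.72 + 0.1×1.9)×10⁻⁴ = 0.91×10⁻⁴ K⁻¹
Layer 1: 230 × 0.58 × 3.32×10⁻⁴ = 0.0442888 m
Layer 2: 660 × 2.52×10⁻⁴ × 0.82 = 0.1363824 m
Layer 3: 0.88 × 1.7×10⁻⁴ × 690 = 0.103224 m
Layer 4: 600 × 0.91×10⁻⁴ × 0.52 = 0.028392 m
Δh = 0.0442888 + 0.1363824 + 0.103224 + 0.028392 = 0.3122872 m

312 mm of thermosteric rise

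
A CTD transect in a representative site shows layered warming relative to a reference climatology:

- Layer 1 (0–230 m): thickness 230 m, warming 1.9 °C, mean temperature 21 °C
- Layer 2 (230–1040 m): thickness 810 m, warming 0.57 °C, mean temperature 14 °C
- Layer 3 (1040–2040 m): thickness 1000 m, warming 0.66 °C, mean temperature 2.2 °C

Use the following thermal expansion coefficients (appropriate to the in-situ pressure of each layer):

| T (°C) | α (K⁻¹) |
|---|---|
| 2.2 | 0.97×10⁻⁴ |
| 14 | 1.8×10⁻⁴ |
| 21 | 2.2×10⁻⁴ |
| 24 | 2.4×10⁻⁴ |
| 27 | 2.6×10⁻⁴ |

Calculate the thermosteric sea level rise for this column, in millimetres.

Δh ≈ 240 mm

Layer 1 at 21 °C → α = 2.2×10⁻⁴ K⁻¹
Layer 2 at 14 °C → α = 1.8×10⁻⁴ K⁻¹
Layer 3 at 2.2 °C → α = 0.97×10⁻⁴ K⁻¹
2.2×10⁻⁴ × 230 × 1.9 = 0.09614 m
230–1040 m: 810 × 0.57 × 1.8×10⁻⁴ = 0.083106 m
1040–2040 m: 1000 × 0.66 × 0.97×10⁻⁴ = 0.06402 m
Δh = 0.09614 + 0.083106 + 0.06402 = 0.243266 m ≈ 240 mm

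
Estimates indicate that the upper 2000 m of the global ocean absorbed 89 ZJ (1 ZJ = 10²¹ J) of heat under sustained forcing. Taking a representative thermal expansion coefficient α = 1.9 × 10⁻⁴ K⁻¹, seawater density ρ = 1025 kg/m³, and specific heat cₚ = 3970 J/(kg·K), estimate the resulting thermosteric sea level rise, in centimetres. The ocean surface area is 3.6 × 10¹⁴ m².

Per unit area: Q = 89×10²¹ / (3.6×10¹⁴) ≈ 2.472×10⁸ J/m²
Δh = αQ/(ρcₚ) = 1.9×10⁻⁴ × 2.472×10⁸ / (1025 × 3970) ≈ 0.011542 m

about 1.15 cm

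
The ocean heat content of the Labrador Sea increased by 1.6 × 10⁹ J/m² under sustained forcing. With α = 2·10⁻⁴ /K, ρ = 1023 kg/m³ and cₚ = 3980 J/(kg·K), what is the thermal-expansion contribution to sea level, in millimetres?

Δh = αQ/(ρcₚ) = 2×10⁻⁴ × 1.6×10⁹ / (1023 × 3980) ≈ 0.078594 m

Δh = 78.6 mm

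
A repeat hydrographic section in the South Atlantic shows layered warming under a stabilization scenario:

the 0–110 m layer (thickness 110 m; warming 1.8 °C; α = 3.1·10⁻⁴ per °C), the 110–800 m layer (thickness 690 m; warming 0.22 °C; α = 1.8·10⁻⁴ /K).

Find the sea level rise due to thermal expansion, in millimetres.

Δh = 88.7 mm

Layer 1: 1.8 × 3.1×10⁻⁴ × 110 = 0.06138 m
1.8×10⁻⁴ × 690 × 0.22 = 0.027324 m
Δh = 0.06138 + 0.027324 = 0.088704 m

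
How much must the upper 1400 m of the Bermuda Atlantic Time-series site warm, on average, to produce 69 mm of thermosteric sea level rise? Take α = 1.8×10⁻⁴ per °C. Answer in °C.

0.274 °C

ΔT = Δh/(αH) = 0.069 / (1.8×10⁻⁴ × 1400) ≈ 0.2738 °C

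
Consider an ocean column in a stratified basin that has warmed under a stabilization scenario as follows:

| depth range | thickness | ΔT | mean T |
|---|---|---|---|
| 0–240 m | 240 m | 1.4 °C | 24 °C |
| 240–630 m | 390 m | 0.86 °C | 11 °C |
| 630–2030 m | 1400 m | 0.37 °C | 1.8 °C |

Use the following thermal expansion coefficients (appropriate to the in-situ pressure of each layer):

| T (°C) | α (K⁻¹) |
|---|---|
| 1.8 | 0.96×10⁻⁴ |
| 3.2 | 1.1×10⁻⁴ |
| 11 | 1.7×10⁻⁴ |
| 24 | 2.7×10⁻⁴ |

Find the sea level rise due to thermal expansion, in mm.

Layer 1 at 24 °C → α = 2.7×10⁻⁴ K⁻¹
Layer 2 at 11 °C → α = 1.7×10⁻⁴ K⁻¹
Layer 3 at 1.8 °C → α = 0.96×10⁻⁴ K⁻¹
0–240 m: 1.4 × 2.7×10⁻⁴ × 240 = 0.09072 m
Layer 2: 1.7×10⁻⁴ × 390 × 0.86 = 0.057018 m
630–2030 m: 1400 × 0.96×10⁻⁴ × 0.37 = 0.049728 m
Δh = 0.09072 + 0.057018 + 0.049728 = 0.197466 m ≈ 200 mm

Δh = 200 mm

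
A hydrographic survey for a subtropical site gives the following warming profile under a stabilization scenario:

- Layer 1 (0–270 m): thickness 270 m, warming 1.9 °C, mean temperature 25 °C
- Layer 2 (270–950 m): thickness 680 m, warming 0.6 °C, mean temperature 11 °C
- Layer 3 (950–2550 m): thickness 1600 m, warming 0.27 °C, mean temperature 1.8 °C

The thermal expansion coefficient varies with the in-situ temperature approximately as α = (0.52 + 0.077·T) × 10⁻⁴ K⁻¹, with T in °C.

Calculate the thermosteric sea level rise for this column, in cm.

21.0 cm of thermosteric rise

Layer 1: α = (0.52 + 0.077×25)×10⁻⁴ = 2.445×10⁻⁴ K⁻¹
Layer 2: α = (0.52 + 0.077×11)×10⁻⁴ = 1.367×10⁻⁴ K⁻¹
Layer 3: α = (0.52 + 0.077×1.8)×10⁻⁴ = 0.6586×10⁻⁴ K⁻¹
270 × 2.445×10⁻⁴ × 1.9 = 0.1254285 m
Layer 2: 680 × 0.6 × 1.367×10⁻⁴ = 0.0557736 m
950–2550 m: 0.6586×10⁻⁴ × 1600 × 0.27 = 0.02845152 m
Δh = 0.1254285 + 0.0557736 + 0.02845152 = 0.20965362 m ≈ 21.0 cm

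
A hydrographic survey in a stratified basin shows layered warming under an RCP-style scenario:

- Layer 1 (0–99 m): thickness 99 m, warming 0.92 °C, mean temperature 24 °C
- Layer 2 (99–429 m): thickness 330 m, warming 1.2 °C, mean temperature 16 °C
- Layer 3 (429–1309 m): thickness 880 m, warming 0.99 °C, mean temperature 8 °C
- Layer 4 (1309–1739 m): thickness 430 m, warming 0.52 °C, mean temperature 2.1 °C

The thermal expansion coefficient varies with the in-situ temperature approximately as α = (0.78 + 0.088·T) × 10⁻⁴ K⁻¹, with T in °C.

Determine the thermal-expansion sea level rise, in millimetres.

Layer 1: α = (0.78 + 0.088×24)×10⁻⁴ = 2.892×10⁻⁴ K⁻¹
Layer 2: α = (0.78 + 0.088×16)×10⁻⁴ = 2.188×10⁻⁴ K⁻¹
Layer 3: α = (0.78 + 0.088×8)×10⁻⁴ = 1.484×10⁻⁴ K⁻¹
Layer 4: α = (0.78 + 0.088×2.1)×10⁻⁴ = 0.9648×10⁻⁴ K⁻¹
99 × 0.92 × 2.892×10⁻⁴ = 0.026340336 m
99–429 m: 2.188×10⁻⁴ × 330 × 1.2 = 0.0866448 m
Layer 3: 1.484×10⁻⁴ × 0.99 × 880 = 0.12928608 m
0.52 × 0.9648×10⁻⁴ × 430 = 0.021572928 m
Δh = 0.026340336 + 0.0866448 + 0.12928608 + 0.021572928 = 0.263844144 m ≈ 264 mm

Δh ≈ 264 mm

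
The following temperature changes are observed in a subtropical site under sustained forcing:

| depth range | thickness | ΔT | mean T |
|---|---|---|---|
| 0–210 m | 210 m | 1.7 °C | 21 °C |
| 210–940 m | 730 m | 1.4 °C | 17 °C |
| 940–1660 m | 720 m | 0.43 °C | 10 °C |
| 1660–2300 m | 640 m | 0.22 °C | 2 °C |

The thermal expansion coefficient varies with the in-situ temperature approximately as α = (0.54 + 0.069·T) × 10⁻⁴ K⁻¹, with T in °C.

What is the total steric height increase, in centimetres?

29 cm

Layer 1: α = (0.54 + 0.069×21)×10⁻⁴ = 1.989×10⁻⁴ K⁻¹
Layer 2: α = (0.54 + 0.069×17)×10⁻⁴ = 1.713×10⁻⁴ K⁻¹
Layer 3: α = (0.54 + 0.069×10)×10⁻⁴ = 1.23×10⁻⁴ K⁻¹
Layer 4: α = (0.54 + 0.069×2)×10⁻⁴ = 0.678×10⁻⁴ K⁻¹
Layer 1: 1.989×10⁻⁴ × 1.7 × 210 = 0.0710073 m
Layer 2: 730 × 1.4 × 1.713×10⁻⁴ = 0.1750686 m
Layer 3: 0.43 × 1.23×10⁻⁴ × 720 = 0.0380808 m
Layer 4: 0.22 × 640 × 0.678×10⁻⁴ = 0.00954624 m
Δh = 0.0710073 + 0.1750686 + 0.0380808 + 0.00954624 = 0.29370294 m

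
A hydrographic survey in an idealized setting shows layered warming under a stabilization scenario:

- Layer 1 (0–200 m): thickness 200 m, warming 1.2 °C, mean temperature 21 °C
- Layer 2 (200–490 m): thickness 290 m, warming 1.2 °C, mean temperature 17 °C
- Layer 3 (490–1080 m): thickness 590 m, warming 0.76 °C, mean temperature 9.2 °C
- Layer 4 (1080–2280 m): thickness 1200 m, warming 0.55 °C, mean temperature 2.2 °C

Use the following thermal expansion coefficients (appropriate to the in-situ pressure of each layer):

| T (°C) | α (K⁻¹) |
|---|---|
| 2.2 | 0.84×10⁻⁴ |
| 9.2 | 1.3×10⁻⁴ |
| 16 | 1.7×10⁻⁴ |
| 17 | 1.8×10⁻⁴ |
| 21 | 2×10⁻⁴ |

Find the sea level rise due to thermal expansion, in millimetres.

Δh = 220 mm

Layer 1 at 21 °C → α = 2×10⁻⁴ K⁻¹
Layer 2 at 17 °C → α = 1.8×10⁻⁴ K⁻¹
Layer 3 at 9.2 °C → α = 1.3×10⁻⁴ K⁻¹
Layer 4 at 2.2 °C → α = 0.84×10⁻⁴ K⁻¹
Layer 1: 1.2 × 200 × 2×10⁻⁴ = 0.04800 m
1.8×10⁻⁴ × 1.2 × 290 = 0.06264 m
490–1080 m: 1.3×10⁻⁴ × 0.76 × 590 = 0.058292 m
1080–2280 m: 0.84×10⁻⁴ × 0.55 × 1200 = 0.05544 m
Δh = 0.04800 + 0.06264 + 0.058292 + 0.05544 = 0.224372 m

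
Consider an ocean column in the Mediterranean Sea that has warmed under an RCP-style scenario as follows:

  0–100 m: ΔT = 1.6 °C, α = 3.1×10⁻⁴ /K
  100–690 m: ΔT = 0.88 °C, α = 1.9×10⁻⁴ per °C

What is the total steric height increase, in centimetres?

about 14.8 cm

Layer 1: 100 × 3.1×10⁻⁴ × 1.6 = 0.04960 m
100–690 m: 1.9×10⁻⁴ × 0.88 × 590 = 0.098648 m
Δh = 0.04960 + 0.098648 = 0.148248 m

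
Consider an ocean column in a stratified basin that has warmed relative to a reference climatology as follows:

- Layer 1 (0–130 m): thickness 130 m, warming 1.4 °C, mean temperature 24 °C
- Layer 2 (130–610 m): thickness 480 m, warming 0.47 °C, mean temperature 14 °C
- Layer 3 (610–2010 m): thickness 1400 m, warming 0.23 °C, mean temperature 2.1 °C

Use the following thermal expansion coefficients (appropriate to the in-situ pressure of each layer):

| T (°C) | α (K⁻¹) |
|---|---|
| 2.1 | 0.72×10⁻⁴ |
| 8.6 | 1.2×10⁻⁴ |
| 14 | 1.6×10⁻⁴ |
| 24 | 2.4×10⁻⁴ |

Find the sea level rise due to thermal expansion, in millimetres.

Layer 1 at 24 °C → α = 2.4×10⁻⁴ K⁻¹
Layer 2 at 14 °C → α = 1.6×10⁻⁴ K⁻¹
Layer 3 at 2.1 °C → α = 0.72×10⁻⁴ K⁻¹
2.4×10⁻⁴ × 130 × 1.4 = 0.04368 m
1.6×10⁻⁴ × 480 × 0.47 = 0.036096 m
610–2010 m: 0.72×10⁻⁴ × 1400 × 0.23 = 0.023184 m
Δh = 0.04368 + 0.036096 + 0.023184 = 0.10296 m ≈ 103 mm

103 mm of thermosteric rise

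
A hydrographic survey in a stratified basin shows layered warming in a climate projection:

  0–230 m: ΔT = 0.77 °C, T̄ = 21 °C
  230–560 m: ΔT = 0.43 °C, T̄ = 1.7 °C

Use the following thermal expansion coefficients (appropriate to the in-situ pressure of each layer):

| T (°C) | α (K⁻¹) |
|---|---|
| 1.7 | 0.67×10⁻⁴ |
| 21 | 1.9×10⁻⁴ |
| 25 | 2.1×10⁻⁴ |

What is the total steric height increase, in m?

about 0.043 m

Layer 1 at 21 °C → α = 1.9×10⁻⁴ K⁻¹
Layer 2 at 1.7 °C → α = 0.67×10⁻⁴ K⁻¹
Layer 1: 1.9×10⁻⁴ × 230 × 0.77 = 0.033649 m
0.67×10⁻⁴ × 0.43 × 330 = 0.0095073 m
Δh = 0.033649 + 0.0095073 = 0.0431563 m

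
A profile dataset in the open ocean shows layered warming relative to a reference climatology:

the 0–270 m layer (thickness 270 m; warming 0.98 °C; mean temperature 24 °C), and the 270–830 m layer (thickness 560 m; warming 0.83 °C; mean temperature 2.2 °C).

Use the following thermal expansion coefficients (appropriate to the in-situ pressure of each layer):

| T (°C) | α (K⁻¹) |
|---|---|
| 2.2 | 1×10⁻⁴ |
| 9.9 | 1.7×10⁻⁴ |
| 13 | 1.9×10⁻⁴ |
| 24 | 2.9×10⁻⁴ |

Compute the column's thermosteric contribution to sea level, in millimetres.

Δh = 123 mm

Layer 1 at 24 °C → α = 2.9×10⁻⁴ K⁻¹
Layer 2 at 2.2 °C → α = 1×10⁻⁴ K⁻¹
2.9×10⁻⁴ × 270 × 0.98 = 0.076734 m
Layer 2: 560 × 0.83 × 1×10⁻⁴ = 0.04648 m
Δh = 0.076734 + 0.04648 = 0.123214 m ≈ 123 mm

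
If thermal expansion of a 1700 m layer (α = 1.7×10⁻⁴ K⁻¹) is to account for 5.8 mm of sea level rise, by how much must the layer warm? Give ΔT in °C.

ΔT = Δh/(αH) = 0.0058 / (1.7×10⁻⁴ × 1700) ≈ 0.02007 °C

ΔT ≈ 0.0201 °C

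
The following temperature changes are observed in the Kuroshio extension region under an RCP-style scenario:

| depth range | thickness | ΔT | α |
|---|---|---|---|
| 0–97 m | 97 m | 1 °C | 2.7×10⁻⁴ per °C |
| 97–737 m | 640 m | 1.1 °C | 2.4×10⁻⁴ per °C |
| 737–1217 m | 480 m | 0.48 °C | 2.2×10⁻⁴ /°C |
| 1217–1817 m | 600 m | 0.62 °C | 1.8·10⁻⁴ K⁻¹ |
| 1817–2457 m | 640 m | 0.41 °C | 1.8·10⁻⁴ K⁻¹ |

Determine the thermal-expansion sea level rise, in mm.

360 mm

0–97 m: 97 × 1 × 2.7×10⁻⁴ = 0.02619 m
1.1 × 640 × 2.4×10⁻⁴ = 0.16896 m
2.2×10⁻⁴ × 480 × 0.48 = 0.050688 m
Layer 4: 1.8×10⁻⁴ × 600 × 0.62 = 0.06696 m
Layer 5: 0.41 × 640 × 1.8×10⁻⁴ = 0.047232 m
Δh = 0.02619 + 0.16896 + 0.050688 + 0.06696 + 0.047232 = 0.36003 m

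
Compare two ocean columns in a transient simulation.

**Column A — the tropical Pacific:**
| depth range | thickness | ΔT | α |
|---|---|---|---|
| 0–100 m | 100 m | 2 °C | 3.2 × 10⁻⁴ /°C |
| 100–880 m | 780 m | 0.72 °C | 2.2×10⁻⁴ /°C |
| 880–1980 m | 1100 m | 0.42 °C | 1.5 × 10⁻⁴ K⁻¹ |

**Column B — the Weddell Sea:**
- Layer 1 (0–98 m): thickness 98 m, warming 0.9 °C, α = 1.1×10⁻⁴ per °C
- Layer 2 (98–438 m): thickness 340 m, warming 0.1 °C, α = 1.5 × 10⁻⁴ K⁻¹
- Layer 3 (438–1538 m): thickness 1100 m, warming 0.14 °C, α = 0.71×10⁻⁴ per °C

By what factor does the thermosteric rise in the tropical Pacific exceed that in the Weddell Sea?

A 2 × 3.2×10⁻⁴ × 100 = 0.06400 m
A 100–880 m: 2.2×10⁻⁴ × 0.72 × 780 = 0.123552 m
A 0.42 × 1100 × 1.5×10⁻⁴ = 0.06930 m
A total: 0.256852 m
B Layer 1: 98 × 1.1×10⁻⁴ × 0.9 = 0.009702 m
B Layer 2: 0.1 × 340 × 1.5×10⁻⁴ = 0.00510 m
B 438–1538 m: 1100 × 0.71×10⁻⁴ × 0.14 = 0.010934 m
B total: 0.025736 m
Ratio: 0.256852 / 0.025736 ≈ 9.980

a factor of 9.98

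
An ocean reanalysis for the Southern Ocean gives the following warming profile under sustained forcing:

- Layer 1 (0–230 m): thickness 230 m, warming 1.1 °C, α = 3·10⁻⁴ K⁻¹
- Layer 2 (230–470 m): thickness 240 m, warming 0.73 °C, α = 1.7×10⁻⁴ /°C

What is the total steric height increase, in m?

Layer 1: 3×10⁻⁴ × 230 × 1.1 = 0.07590 m
240 × 1.7×10⁻⁴ × 0.73 = 0.029784 m
Δh = 0.07590 + 0.029784 = 0.105684 m

about 0.106 m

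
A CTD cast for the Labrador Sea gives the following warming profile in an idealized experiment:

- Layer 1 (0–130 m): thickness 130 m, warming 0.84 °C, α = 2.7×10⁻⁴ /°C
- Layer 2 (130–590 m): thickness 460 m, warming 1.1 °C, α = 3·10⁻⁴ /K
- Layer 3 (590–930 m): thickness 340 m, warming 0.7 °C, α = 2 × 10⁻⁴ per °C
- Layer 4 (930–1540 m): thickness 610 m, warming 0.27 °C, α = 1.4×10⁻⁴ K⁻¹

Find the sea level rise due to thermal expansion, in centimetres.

0–130 m: 130 × 0.84 × 2.7×10⁻⁴ = 0.029484 m
3×10⁻⁴ × 460 × 1.1 = 0.15180 m
Layer 3: 0.7 × 2×10⁻⁴ × 340 = 0.04760 m
0.27 × 610 × 1.4×10⁻⁴ = 0.023058 m
Δh = 0.029484 + 0.15180 + 0.04760 + 0.023058 = 0.251942 m

about 25 cm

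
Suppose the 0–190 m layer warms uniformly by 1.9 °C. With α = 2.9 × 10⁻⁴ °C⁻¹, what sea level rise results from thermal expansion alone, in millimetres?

Δh = αΔT·H = 2.9×10⁻⁴ × 1.9 × 190 = 0.10469 m

105 mm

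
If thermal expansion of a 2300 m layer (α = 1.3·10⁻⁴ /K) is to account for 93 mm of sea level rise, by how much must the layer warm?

ΔT ≈ 0.311 K

ΔT = Δh/(αH) = 0.093 / (1.3×10⁻⁴ × 2300) ≈ 0.3110 K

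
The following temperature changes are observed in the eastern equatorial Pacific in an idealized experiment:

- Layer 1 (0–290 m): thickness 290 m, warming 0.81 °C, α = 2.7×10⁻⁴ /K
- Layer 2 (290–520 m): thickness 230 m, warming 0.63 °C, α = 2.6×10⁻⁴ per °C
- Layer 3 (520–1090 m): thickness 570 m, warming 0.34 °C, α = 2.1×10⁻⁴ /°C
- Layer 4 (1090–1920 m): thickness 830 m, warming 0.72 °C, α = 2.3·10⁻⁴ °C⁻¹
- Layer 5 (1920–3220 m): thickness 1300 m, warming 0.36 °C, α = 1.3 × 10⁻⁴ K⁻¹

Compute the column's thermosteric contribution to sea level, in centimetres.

0–290 m: 0.81 × 290 × 2.7×10⁻⁴ = 0.063423 m
0.63 × 2.6×10⁻⁴ × 230 = 0.037674 m
520–1090 m: 570 × 0.34 × 2.1×10⁻⁴ = 0.040698 m
1090–1920 m: 0.72 × 2.3×10⁻⁴ × 830 = 0.137448 m
Layer 5: 0.36 × 1300 × 1.3×10⁻⁴ = 0.06084 m
Δh = 0.063423 + 0.037674 + 0.040698 + 0.137448 + 0.06084 = 0.340083 m ≈ 34.0 cm

Δh ≈ 34.0 cm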